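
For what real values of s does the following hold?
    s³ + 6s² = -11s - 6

Rearrange: s³ + 6s² + 11s + 6 = 0.
Possible rational roots are divisors of 6. Testing s = -1 gives 0, so (s + 1) is a factor.
Divide: s³ + 6s² + 11s + 6 = (s + 1)(s² + 5s + 6).
Factor the quadratic: s = -2 or s = -3.

s = -3 or s = -2 or s = -1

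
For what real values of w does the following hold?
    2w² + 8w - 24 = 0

Factor: 2(w - 2)(w + 6) = 0.
So w = 2 or w = -6.

w = -6 or w = 2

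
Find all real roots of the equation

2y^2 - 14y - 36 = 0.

Factor: 2(y - 9)(y + 2) = 0.
So y = 9 or y = -2.

y = -2 or y = 9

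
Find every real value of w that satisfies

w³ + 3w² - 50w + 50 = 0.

Possible rational roots are divisors of 50. Testing w = 5 gives 0, so (w - 5) is a factor.
Divide: w³ + 3w² - 50w + 50 = (w - 5)(w² + 8w - 10).
Apply the quadratic formula to w² + 8w - 10 = 0: w = (-8 ± √104)/2, i.e. w ≈ 1.099 or w ≈ -9.099.

w = -9.099 or w = 1.099 or w = 5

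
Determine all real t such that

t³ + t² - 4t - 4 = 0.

t = -2 or t = -1 or t = 2

Possible rational roots are divisors of -4. Testing t = 2 gives 0, so (t - 2) is a factor.
Divide: t³ + t² - 4t - 4 = (t - 2)(t² + 3t + 2).
Factor the quadratic: t = -1 or t = -2.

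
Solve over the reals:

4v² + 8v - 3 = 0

Discriminant: (8)² − 4·4·(-3) = 112.
Quadratic formula: v = (-8 ± √112) / 8.
So v = -1 + √(7)/2 ≈ 0.3229 or v = -√(7)/2 - 1 ≈ -2.3229.

v = -2.3229 or v = 0.3229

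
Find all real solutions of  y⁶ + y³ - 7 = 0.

y = -1.4725 or y = 1.2991

Let u = y³. The equation becomes u² + u - 7 = 0.
By the quadratic formula, u = -1/2 + √(29)/2 or u = -√(29)/2 - 1/2.
y³ = -1/2 + √(29)/2 gives y = ∛(-1/2 + √(29)/2) ≈ 1.2991.
y³ = -√(29)/2 - 1/2 gives y = -∛(1/2 + √(29)/2) ≈ -1.4725.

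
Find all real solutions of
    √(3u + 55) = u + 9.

u = -2

Square both sides: 3u + 55 = (u + 9)².
Expand and rearrange: u² + 15u + 26 = 0.
Solving gives u = -2 or u = -13.
Check each candidate in the original equation:
  u = -2: √(49) = 7, while u + 9 = 7 — valid.
  u = -13: √(16) = 4, while u + 9 = -4 — extraneous.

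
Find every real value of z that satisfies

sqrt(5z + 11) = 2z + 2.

Square both sides: 5z + 11 = (2z + 2)^2.
Expand and rearrange: 4z^2 + 3z - 7 = 0.
Solving gives z = 1 or z = -1.75.
Check each candidate in the original equation:
  z = 1: sqrt(16) = 4, while 2z + 2 = 4 — valid.
  z = -1.75: sqrt(2.25) = 1.5, while 2z + 2 = -1.5 — extraneous.

z = 1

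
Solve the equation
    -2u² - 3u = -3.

u = -2.1861 or u = 0.6861

Rearrange to standard form: -2u² - 3u + 3 = 0.
Discriminant: (-3)² − 4·(-2)·3 = 33.
Quadratic formula: u = (3 ± √33) / (-4).
So u = -√(33)/4 - 3/4 ≈ -2.1861 or u = -3/4 + √(33)/4 ≈ 0.6861.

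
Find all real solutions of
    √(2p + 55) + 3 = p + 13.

p = -3

Isolate the radical: √(2p + 55) = p + 10.
Square both sides: 2p + 55 = (p + 10)².
Expand and rearrange: p² + 18p + 45 = 0.
Solving gives p = -3 or p = -15.
Check each candidate in the original equation:
  p = -3: √(49) = 7, while p + 10 = 7 — valid.
  p = -15: √(25) = 5, while p + 10 = -5 — extraneous.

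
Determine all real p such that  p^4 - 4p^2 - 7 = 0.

p = -2.3058 or p = 2.3058

Let u = p^2. The equation becomes u^2 - 4u - 7 = 0.
By the quadratic formula, u = 2 + sqrt(11) or u = 2 - sqrt(11).
p^2 = 2 + sqrt(11) gives p = +/-sqrt(2 + sqrt(11)) ~= +/-2.3058.
p^2 = 2 - sqrt(11) < 0 has no real solution.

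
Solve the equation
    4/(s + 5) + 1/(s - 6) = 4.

Multiply both sides by (s + 5)(s - 6):
4(s - 6) + (s + 5) = 4(s + 5)(s - 6).
Expand and collect terms: 4s² - 9s - 101 = 0.
By the quadratic formula, s = (9 ± √1697) / 8, so s ≈ 6.2743 or s ≈ -4.0243.
Neither value makes a denominator zero (s ≠ -5, s ≠ 6), so both are valid.

s = -4.0243 or s = 6.2743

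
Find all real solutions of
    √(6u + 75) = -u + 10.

u = 1

Square both sides: 6u + 75 = (-u + 10)².
Expand and rearrange: u² - 26u + 25 = 0.
Solving gives u = 25 or u = 1.
Check each candidate in the original equation:
  u = 25: √(225) = 15, while -u + 10 = -15 — extraneous.
  u = 1: √(81) = 9, while -u + 10 = 9 — valid.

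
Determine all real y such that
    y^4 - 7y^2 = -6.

y = -2.4495 or y = -1 or y = 1 or y = 2.4495

Let u = y^2. The equation becomes u^2 - 7u + 6 = 0.
Factor: (u - 1)(u - 6) = 0, so u = 1 or u = 6.
y^2 = 1 gives y = +/-1.
y^2 = 6 gives y = +/-sqrt(6) ~= +/-2.4495.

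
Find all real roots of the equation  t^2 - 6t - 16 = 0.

Factor: (t + 2)(t - 8) = 0.
So t = -2 or t = 8.

t = -2 or t = 8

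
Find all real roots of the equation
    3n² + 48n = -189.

n = -9 or n = -7

Bring every term to one side: 3n² + 48n + 189 = 0.
Factor: 3(n + 9)(n + 7) = 0.
So n = -9 or n = -7.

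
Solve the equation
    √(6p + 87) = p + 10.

Square both sides: 6p + 87 = (p + 10)².
Expand and rearrange: p² + 14p + 13 = 0.
Solving gives p = -1 or p = -13.
Check each candidate in the original equation:
  p = -1: √(81) = 9, while p + 10 = 9 — valid.
  p = -13: √(9) = 3, while p + 10 = -3 — extraneous.

p = -1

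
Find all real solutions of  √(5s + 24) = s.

Square both sides: 5s + 24 = (s)².
Expand and rearrange: s² - 5s - 24 = 0.
Solving gives s = 8 or s = -3.
Check each candidate in the original equation:
  s = 8: √(64) = 8, while s = 8 — valid.
  s = -3: √(9) = 3, while s = -3 — extraneous.

s = 8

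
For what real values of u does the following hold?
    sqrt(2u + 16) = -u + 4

Square both sides: 2u + 16 = (-u + 4)^2.
Expand and rearrange: u^2 - 10u = 0.
Solving gives u = 10 or u = 0.
Check each candidate in the original equation:
  u = 10: sqrt(36) = 6, while -u + 4 = -6 — extraneous.
  u = 0: sqrt(16) = 4, while -u + 4 = 4 — valid.

u = 0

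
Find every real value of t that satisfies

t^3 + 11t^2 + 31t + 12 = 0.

Possible rational roots are divisors of 12. Testing t = -4 gives 0, so (t + 4) is a factor.
Divide: t^3 + 11t^2 + 31t + 12 = (t + 4)(t^2 + 7t + 3).
Apply the quadratic formula to t^2 + 7t + 3 = 0: t = (-7 +/- sqrt(37))/2, i.e. t ~= -0.4586 or t ~= -6.5414.

t = -6.5414 or t = -4 or t = -0.4586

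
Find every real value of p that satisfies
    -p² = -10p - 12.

Rearrange to standard form: -p² + 10p + 12 = 0.
Discriminant: (10)² − 4·(-1)·12 = 148.
Quadratic formula: p = (-10 ± √148) / (-2).
So p = 5 - √(37) ≈ -1.0828 or p = 5 + √(37) ≈ 11.0828.

p = -1.0828 or p = 11.0828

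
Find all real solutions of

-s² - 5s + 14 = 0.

s = -7 or s = 2

Factor: -1(s - 2)(s + 7) = 0.
So s = 2 or s = -7.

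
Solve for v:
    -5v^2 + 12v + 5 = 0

v = -0.362 or v = 2.762

Discriminant: (12)^2 - 4*(-5)*5 = 244.
Quadratic formula: v = (-12 +/- sqrt(244)) / (-10).
So v = 6/5 - sqrt(61)/5 ~= -0.362 or v = 6/5 + sqrt(61)/5 ~= 2.762.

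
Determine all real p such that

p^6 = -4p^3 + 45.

Let u = p^3. The equation becomes u^2 + 4u - 45 = 0.
Factor: (u + 9)(u - 5) = 0, so u = -9 or u = 5.
p^3 = -9 gives p = -(9)^(1/3) ~= -2.0801.
p^3 = 5 gives p = (5)^(1/3) ~= 1.71.

p = -2.0801 or p = 1.71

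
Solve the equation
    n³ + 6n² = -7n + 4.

Rearrange: n³ + 6n² + 7n - 4 = 0.
Possible rational roots are divisors of -4. Testing n = -4 gives 0, so (n + 4) is a factor.
Divide: n³ + 6n² + 7n - 4 = (n + 4)(n² + 2n - 1).
Apply the quadratic formula to n² + 2n - 1 = 0: n = (-2 ± √8)/2, i.e. n ≈ 0.4142 or n ≈ -2.4142.

n = -4 or n = -2.4142 or n = 0.4142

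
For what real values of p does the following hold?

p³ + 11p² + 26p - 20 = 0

p = -6.6056 or p = -5 or p = 0.6056

Possible rational roots are divisors of -20. Testing p = -5 gives 0, so (p + 5) is a factor.
Divide: p³ + 11p² + 26p - 20 = (p + 5)(p² + 6p - 4).
Apply the quadratic formula to p² + 6p - 4 = 0: p = (-6 ± √52)/2, i.e. p ≈ 0.6056 or p ≈ -6.6056.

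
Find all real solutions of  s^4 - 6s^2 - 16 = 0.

s = -2.8284 or s = 2.8284

Let u = s^2. The equation becomes u^2 - 6u - 16 = 0.
Factor: (u + 2)(u - 8) = 0, so u = -2 or u = 8.
s^2 = -2 < 0 has no real solution.
s^2 = 8 gives s = +/-2*sqrt(2) ~= +/-2.8284.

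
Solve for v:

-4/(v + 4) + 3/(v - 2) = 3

Multiply both sides by (v + 4)(v - 2):
-4(v - 2) + 3(v + 4) = 3(v + 4)(v - 2).
Expand and collect terms: 3v² + 7v - 44 = 0.
By the quadratic formula, v = (-7 ± √577) / 6, so v ≈ 2.8368 or v ≈ -5.1701.
Neither value makes a denominator zero (v ≠ -4, v ≠ 2), so both are valid.

v = -5.1701 or v = 2.8368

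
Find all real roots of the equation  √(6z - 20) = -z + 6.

Square both sides: 6z - 20 = (-z + 6)².
Expand and rearrange: z² - 18z + 56 = 0.
Solving gives z = 14 or z = 4.
Check each candidate in the original equation:
  z = 14: √(64) = 8, while -z + 6 = -8 — extraneous.
  z = 4: √(4) = 2, while -z + 6 = 2 — valid.

z = 4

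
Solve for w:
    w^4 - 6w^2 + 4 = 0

w = -2.2882 or w = -0.874 or w = 0.874 or w = 2.2882

Let u = w^2. The equation becomes u^2 - 6u + 4 = 0.
By the quadratic formula, u = sqrt(5) + 3 or u = 3 - sqrt(5).
w^2 = sqrt(5) + 3 gives w = +/-sqrt(sqrt(5) + 3) ~= +/-2.2882.
w^2 = 3 - sqrt(5) gives w = +/-sqrt(3 - sqrt(5)) ~= +/-0.874.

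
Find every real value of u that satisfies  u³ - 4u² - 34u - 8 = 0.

Possible rational roots are divisors of -8. Testing u = -4 gives 0, so (u + 4) is a factor.
Divide: u³ - 4u² - 34u - 8 = (u + 4)(u² - 8u - 2).
Apply the quadratic formula to u² - 8u - 2 = 0: u = (8 ± √72)/2, i.e. u ≈ 8.2426 or u ≈ -0.2426.

u = -4 or u = -0.2426 or u = 8.2426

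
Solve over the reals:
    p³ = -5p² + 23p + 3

p = -7.873 or p = -0.127 or p = 3

Rearrange: p³ + 5p² - 23p - 3 = 0.
Possible rational roots are divisors of -3. Testing p = 3 gives 0, so (p - 3) is a factor.
Divide: p³ + 5p² - 23p - 3 = (p - 3)(p² + 8p + 1).
Apply the quadratic formula to p² + 8p + 1 = 0: p = (-8 ± √60)/2, i.e. p ≈ -0.127 or p ≈ -7.873.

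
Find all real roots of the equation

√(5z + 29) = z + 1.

Square both sides: 5z + 29 = (z + 1)².
Expand and rearrange: z² - 3z - 28 = 0.
Solving gives z = 7 or z = -4.
Check each candidate in the original equation:
  z = 7: √(64) = 8, while z + 1 = 8 — valid.
  z = -4: √(9) = 3, while z + 1 = -3 — extraneous.

z = 7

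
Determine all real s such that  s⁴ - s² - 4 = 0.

s = -1.6005 or s = 1.6005

Let u = s². The equation becomes u² - u - 4 = 0.
By the quadratic formula, u = 1/2 + √(17)/2 or u = 1/2 - √(17)/2.
s² = 1/2 + √(17)/2 gives s = ±√(1/2 + √(17)/2) ≈ ±1.6005.
s² = 1/2 - √(17)/2 < 0 has no real solution.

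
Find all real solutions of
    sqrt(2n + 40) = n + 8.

n = -2

Square both sides: 2n + 40 = (n + 8)^2.
Expand and rearrange: n^2 + 14n + 24 = 0.
Solving gives n = -2 or n = -12.
Check each candidate in the original equation:
  n = -2: sqrt(36) = 6, while n + 8 = 6 — valid.
  n = -12: sqrt(16) = 4, while n + 8 = -4 — extraneous.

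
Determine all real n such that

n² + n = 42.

n = -7 or n = 6

Bring every term to one side: n² + n - 42 = 0.
Factor: (n + 7)(n - 6) = 0.
So n = -7 or n = 6.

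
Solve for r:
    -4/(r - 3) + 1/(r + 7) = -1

Multiply both sides by (r - 3)(r + 7):
-4(r + 7) + (r - 3) = -(r - 3)(r + 7).
Expand and collect terms: -r² - r + 52 = 0.
By the quadratic formula, r = (1 ± √209) / -2, so r ≈ -7.7284 or r ≈ 6.7284.
Neither value makes a denominator zero (r ≠ 3, r ≠ -7), so both are valid.

r = -7.7284 or r = 6.7284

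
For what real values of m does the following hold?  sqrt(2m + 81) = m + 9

m = 0

Square both sides: 2m + 81 = (m + 9)^2.
Expand and rearrange: m^2 + 16m = 0.
Solving gives m = 0 or m = -16.
Check each candidate in the original equation:
  m = 0: sqrt(81) = 9, while m + 9 = 9 — valid.
  m = -16: sqrt(49) = 7, while m + 9 = -7 — extraneous.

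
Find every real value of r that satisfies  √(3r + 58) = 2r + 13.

r = -3

Square both sides: 3r + 58 = (2r + 13)².
Expand and rearrange: 4r² + 49r + 111 = 0.
Solving gives r = -3 or r = -9.25.
Check each candidate in the original equation:
  r = -3: √(49) = 7, while 2r + 13 = 7 — valid.
  r = -9.25: √(30.25) = 5.5, while 2r + 13 = -5.5 — extraneous.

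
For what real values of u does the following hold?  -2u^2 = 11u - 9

u = -6.2231 or u = 0.7231

Rearrange to standard form: -2u^2 - 11u + 9 = 0.
Discriminant: (-11)^2 - 4*(-2)*9 = 193.
Quadratic formula: u = (11 +/- sqrt(193)) / (-4).
So u = -sqrt(193)/4 - 11/4 ~= -6.2231 or u = -11/4 + sqrt(193)/4 ~= 0.7231.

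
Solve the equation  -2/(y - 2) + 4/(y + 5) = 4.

Multiply both sides by (y - 2)(y + 5):
-2(y + 5) + 4(y - 2) = 4(y - 2)(y + 5).
Expand and collect terms: 4y² + 10y - 22 = 0.
By the quadratic formula, y = (-10 ± √452) / 8, so y ≈ 1.4075 or y ≈ -3.9075.
Neither value makes a denominator zero (y ≠ 2, y ≠ -5), so both are valid.

y = -3.9075 or y = 1.4075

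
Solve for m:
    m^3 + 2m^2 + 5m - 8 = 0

Possible rational roots are divisors of -8. Testing m = 1 gives 0, so (m - 1) is a factor.
Divide: m^3 + 2m^2 + 5m - 8 = (m - 1)(m^2 + 3m + 8).
The quadratic m^2 + 3m + 8 has discriminant -23 < 0, so no further real roots.

m = 1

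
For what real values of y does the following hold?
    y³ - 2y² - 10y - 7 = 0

Possible rational roots are divisors of -7. Testing y = -1 gives 0, so (y + 1) is a factor.
Divide: y³ - 2y² - 10y - 7 = (y + 1)(y² - 3y - 7).
Apply the quadratic formula to y² - 3y - 7 = 0: y = (3 ± √37)/2, i.e. y ≈ 4.5414 or y ≈ -1.5414.

y = -1.5414 or y = -1 or y = 4.5414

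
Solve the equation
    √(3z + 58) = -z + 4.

z = -3

Square both sides: 3z + 58 = (-z + 4)².
Expand and rearrange: z² - 11z - 42 = 0.
Solving gives z = 14 or z = -3.
Check each candidate in the original equation:
  z = 14: √(100) = 10, while -z + 4 = -10 — extraneous.
  z = -3: √(49) = 7, while -z + 4 = 7 — valid.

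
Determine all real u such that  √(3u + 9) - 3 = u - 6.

u = 9

Isolate the radical: √(3u + 9) = u - 3.
Square both sides: 3u + 9 = (u - 3)².
Expand and rearrange: u² - 9u = 0.
Solving gives u = 9 or u = 0.
Check each candidate in the original equation:
  u = 9: √(36) = 6, while u - 3 = 6 — valid.
  u = 0: √(9) = 3, while u - 3 = -3 — extraneous.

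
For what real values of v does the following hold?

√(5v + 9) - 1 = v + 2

v = -1 or v = 0

Isolate the radical: √(5v + 9) = v + 3.
Square both sides: 5v + 9 = (v + 3)².
Expand and rearrange: v² + v = 0.
Solving gives v = 0 or v = -1.
Check each candidate in the original equation:
  v = 0: √(9) = 3, while v + 3 = 3 — valid.
  v = -1: √(4) = 2, while v + 3 = 2 — valid.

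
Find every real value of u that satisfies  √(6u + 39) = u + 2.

Square both sides: 6u + 39 = (u + 2)².
Expand and rearrange: u² - 2u - 35 = 0.
Solving gives u = 7 or u = -5.
Check each candidate in the original equation:
  u = 7: √(81) = 9, while u + 2 = 9 — valid.
  u = -5: √(9) = 3, while u + 2 = -3 — extraneous.

u = 7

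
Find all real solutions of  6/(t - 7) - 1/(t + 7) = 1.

t = -7.7103 or t = 12.7103

Multiply both sides by (t - 7)(t + 7):
6(t + 7) - (t - 7) = (t - 7)(t + 7).
Expand and collect terms: t^2 - 5t - 98 = 0.
By the quadratic formula, t = (5 +/- sqrt(417)) / 2, so t ~= 12.7103 or t ~= -7.7103.
Neither value makes a denominator zero (t != 7, t != -7), so both are valid.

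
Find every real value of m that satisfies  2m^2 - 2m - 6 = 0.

Discriminant: (-2)^2 - 4*2*(-6) = 52.
Quadratic formula: m = (2 +/- sqrt(52)) / 4.
So m = 1/2 + sqrt(13)/2 ~= 2.3028 or m = 1/2 - sqrt(13)/2 ~= -1.3028.

m = -1.3028 or m = 2.3028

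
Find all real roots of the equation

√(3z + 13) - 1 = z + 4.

z = -4 or z = -3

Isolate the radical: √(3z + 13) = z + 5.
Square both sides: 3z + 13 = (z + 5)².
Expand and rearrange: z² + 7z + 12 = 0.
Solving gives z = -3 or z = -4.
Check each candidate in the original equation:
  z = -3: √(4) = 2, while z + 5 = 2 — valid.
  z = -4: √(1) = 1, while z + 5 = 1 — valid.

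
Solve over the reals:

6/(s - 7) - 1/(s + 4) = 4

s = -4.2205 or s = 8.4705

Multiply both sides by (s - 7)(s + 4):
6(s + 4) - (s - 7) = 4(s - 7)(s + 4).
Expand and collect terms: 4s² - 17s - 143 = 0.
By the quadratic formula, s = (17 ± √2577) / 8, so s ≈ 8.4705 or s ≈ -4.2205.
Neither value makes a denominator zero (s ≠ 7, s ≠ -4), so both are valid.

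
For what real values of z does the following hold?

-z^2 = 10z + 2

Rearrange to standard form: -z^2 - 10z - 2 = 0.
Discriminant: (-10)^2 - 4*(-1)*(-2) = 92.
Quadratic formula: z = (10 +/- sqrt(92)) / (-2).
So z = -5 - sqrt(23) ~= -9.7958 or z = -5 + sqrt(23) ~= -0.2042.

z = -9.7958 or z = -0.2042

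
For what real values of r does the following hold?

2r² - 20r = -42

r = 3 or r = 7

Bring every term to one side: 2r² - 20r + 42 = 0.
Factor: 2(r - 7)(r - 3) = 0.
So r = 7 or r = 3.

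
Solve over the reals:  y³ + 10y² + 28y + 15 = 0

Possible rational roots are divisors of 15. Testing y = -5 gives 0, so (y + 5) is a factor.
Divide: y³ + 10y² + 28y + 15 = (y + 5)(y² + 5y + 3).
Apply the quadratic formula to y² + 5y + 3 = 0: y = (-5 ± √13)/2, i.e. y ≈ -0.6972 or y ≈ -4.3028.

y = -5 or y = -4.3028 or y = -0.6972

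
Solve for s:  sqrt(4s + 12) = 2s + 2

s = 1

Square both sides: 4s + 12 = (2s + 2)^2.
Expand and rearrange: 4s^2 + 4s - 8 = 0.
Solving gives s = 1 or s = -2.
Check each candidate in the original equation:
  s = 1: sqrt(16) = 4, while 2s + 2 = 4 — valid.
  s = -2: sqrt(4) = 2, while 2s + 2 = -2 — extraneous.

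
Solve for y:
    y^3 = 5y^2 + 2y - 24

Rearrange: y^3 - 5y^2 - 2y + 24 = 0.
Possible rational roots are divisors of 24. Testing y = -2 gives 0, so (y + 2) is a factor.
Divide: y^3 - 5y^2 - 2y + 24 = (y + 2)(y^2 - 7y + 12).
Factor the quadratic: y = 4 or y = 3.

y = -2 or y = 3 or y = 4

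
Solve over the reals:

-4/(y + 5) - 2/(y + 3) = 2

y = -7.5616 or y = -3.4384

Multiply both sides by (y + 5)(y + 3):
-4(y + 3) - 2(y + 5) = 2(y + 5)(y + 3).
Expand and collect terms: 2y² + 22y + 52 = 0.
By the quadratic formula, y = (-22 ± √68) / 4, so y ≈ -3.4384 or y ≈ -7.5616.
Neither value makes a denominator zero (y ≠ -5, y ≠ -3), so both are valid.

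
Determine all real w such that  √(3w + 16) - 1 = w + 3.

Isolate the radical: √(3w + 16) = w + 4.
Square both sides: 3w + 16 = (w + 4)².
Expand and rearrange: w² + 5w = 0.
Solving gives w = 0 or w = -5.
Check each candidate in the original equation:
  w = 0: √(16) = 4, while w + 4 = 4 — valid.
  w = -5: √(1) = 1, while w + 4 = -1 — extraneous.

w = 0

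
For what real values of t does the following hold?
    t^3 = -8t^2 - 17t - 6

Rearrange: t^3 + 8t^2 + 17t + 6 = 0.
Possible rational roots are divisors of 6. Testing t = -3 gives 0, so (t + 3) is a factor.
Divide: t^3 + 8t^2 + 17t + 6 = (t + 3)(t^2 + 5t + 2).
Apply the quadratic formula to t^2 + 5t + 2 = 0: t = (-5 +/- sqrt(17))/2, i.e. t ~= -0.4384 or t ~= -4.5616.

t = -4.5616 or t = -3 or t = -0.4384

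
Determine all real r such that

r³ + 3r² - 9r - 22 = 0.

Possible rational roots are divisors of -22. Testing r = -2 gives 0, so (r + 2) is a factor.
Divide: r³ + 3r² - 9r - 22 = (r + 2)(r² + r - 11).
Apply the quadratic formula to r² + r - 11 = 0: r = (-1 ± √45)/2, i.e. r ≈ 2.8541 or r ≈ -3.8541.

r = -3.8541 or r = -2 or r = 2.8541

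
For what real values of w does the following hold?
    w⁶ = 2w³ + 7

Let u = w³. The equation becomes u² - 2u - 7 = 0.
By the quadratic formula, u = 1 + 2·√(2) or u = 1 - 2·√(2).
w³ = 1 + 2·√(2) gives w = ∛(1 + 2·√(2)) ≈ 1.5644.
w³ = 1 - 2·√(2) gives w = -∛(-1 + 2·√(2)) ≈ -1.2228.

w = -1.2228 or w = 1.5644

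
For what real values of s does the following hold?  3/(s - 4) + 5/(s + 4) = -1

Multiply both sides by (s - 4)(s + 4):
3(s + 4) + 5(s - 4) = -(s - 4)(s + 4).
Expand and collect terms: -s² - 8s + 24 = 0.
By the quadratic formula, s = (8 ± √160) / -2, so s ≈ -10.3246 or s ≈ 2.3246.
Neither value makes a denominator zero (s ≠ 4, s ≠ -4), so both are valid.

s = -10.3246 or s = 2.3246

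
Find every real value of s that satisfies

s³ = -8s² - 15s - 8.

s = -5.5616 or s = -1.4384 or s = -1

Rearrange: s³ + 8s² + 15s + 8 = 0.
Possible rational roots are divisors of 8. Testing s = -1 gives 0, so (s + 1) is a factor.
Divide: s³ + 8s² + 15s + 8 = (s + 1)(s² + 7s + 8).
Apply the quadratic formula to s² + 7s + 8 = 0: s = (-7 ± √17)/2, i.e. s ≈ -1.4384 or s ≈ -5.5616.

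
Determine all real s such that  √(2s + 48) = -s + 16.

Square both sides: 2s + 48 = (-s + 16)².
Expand and rearrange: s² - 34s + 208 = 0.
Solving gives s = 26 or s = 8.
Check each candidate in the original equation:
  s = 26: √(100) = 10, while -s + 16 = -10 — extraneous.
  s = 8: √(64) = 8, while -s + 16 = 8 — valid.

s = 8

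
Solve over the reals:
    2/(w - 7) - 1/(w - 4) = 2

Multiply both sides by (w - 7)(w - 4):
2(w - 4) - (w - 7) = 2(w - 7)(w - 4).
Expand and collect terms: 2w² - 23w + 57 = 0.
By the quadratic formula, w = (23 ± √73) / 4, so w ≈ 7.886 or w ≈ 3.614.
Neither value makes a denominator zero (w ≠ 7, w ≠ 4), so both are valid.

w = 3.614 or w = 7.886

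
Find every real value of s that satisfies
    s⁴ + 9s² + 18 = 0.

Let u = s². The equation becomes u² + 9u + 18 = 0.
Factor: (u + 6)(u + 3) = 0, so u = -6 or u = -3.
s² = -6 < 0 has no real solution.
s² = -3 < 0 has no real solution.

No real solutions.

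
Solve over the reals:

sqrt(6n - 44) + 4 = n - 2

n = 8 or n = 10

Isolate the radical: sqrt(6n - 44) = n - 6.
Square both sides: 6n - 44 = (n - 6)^2.
Expand and rearrange: n^2 - 18n + 80 = 0.
Solving gives n = 10 or n = 8.
Check each candidate in the original equation:
  n = 10: sqrt(16) = 4, while n - 6 = 4 — valid.
  n = 8: sqrt(4) = 2, while n - 6 = 2 — valid.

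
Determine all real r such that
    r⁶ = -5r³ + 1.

Let u = r³. The equation becomes u² + 5u - 1 = 0.
By the quadratic formula, u = -5/2 + √(29)/2 or u = -√(29)/2 - 5/2.
r³ = -5/2 + √(29)/2 gives r = ∛(-5/2 + √(29)/2) ≈ 0.5775.
r³ = -√(29)/2 - 5/2 gives r = -∛(5/2 + √(29)/2) ≈ -1.7317.

r = -1.7317 or r = 0.5775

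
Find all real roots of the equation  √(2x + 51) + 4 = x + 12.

x = -1

Isolate the radical: √(2x + 51) = x + 8.
Square both sides: 2x + 51 = (x + 8)².
Expand and rearrange: x² + 14x + 13 = 0.
Solving gives x = -1 or x = -13.
Check each candidate in the original equation:
  x = -1: √(49) = 7, while x + 8 = 7 — valid.
  x = -13: √(25) = 5, while x + 8 = -5 — extraneous.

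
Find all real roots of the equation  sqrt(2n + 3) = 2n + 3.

Square both sides: 2n + 3 = (2n + 3)^2.
Expand and rearrange: 4n^2 + 10n + 6 = 0.
Solving gives n = -1 or n = -1.5.
Check each candidate in the original equation:
  n = -1: sqrt(1) = 1, while 2n + 3 = 1 — valid.
  n = -1.5: sqrt(0) = 0, while 2n + 3 = 0 — valid.

n = -1.5 or n = -1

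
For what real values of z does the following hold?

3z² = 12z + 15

z = -1 or z = 5

Bring every term to one side: 3z² - 12z - 15 = 0.
Factor: 3(z - 5)(z + 1) = 0.
So z = 5 or z = -1.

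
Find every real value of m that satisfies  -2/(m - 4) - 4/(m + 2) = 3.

Multiply both sides by (m - 4)(m + 2):
-2(m + 2) - 4(m - 4) = 3(m - 4)(m + 2).
Expand and collect terms: 3m² - 36 = 0.
By the quadratic formula, m = (0 ± √432) / 6, so m ≈ 3.4641 or m ≈ -3.4641.
Neither value makes a denominator zero (m ≠ 4, m ≠ -2), so both are valid.

m = -3.4641 or m = 3.4641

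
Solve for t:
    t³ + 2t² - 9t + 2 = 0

t = -4.2361 or t = 0.2361 or t = 2

Possible rational roots are divisors of 2. Testing t = 2 gives 0, so (t - 2) is a factor.
Divide: t³ + 2t² - 9t + 2 = (t - 2)(t² + 4t - 1).
Apply the quadratic formula to t² + 4t - 1 = 0: t = (-4 ± √20)/2, i.e. t ≈ 0.2361 or t ≈ -4.2361.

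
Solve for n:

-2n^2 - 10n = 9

n = -3.8229 or n = -1.1771

Rearrange to standard form: -2n^2 - 10n - 9 = 0.
Discriminant: (-10)^2 - 4*(-2)*(-9) = 28.
Quadratic formula: n = (10 +/- sqrt(28)) / (-4).
So n = -5/2 - sqrt(7)/2 ~= -3.8229 or n = -5/2 + sqrt(7)/2 ~= -1.1771.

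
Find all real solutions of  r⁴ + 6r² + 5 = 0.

Let u = r². The equation becomes u² + 6u + 5 = 0.
Factor: (u + 1)(u + 5) = 0, so u = -1 or u = -5.
r² = -1 < 0 has no real solution.
r² = -5 < 0 has no real solution.

No real solutions.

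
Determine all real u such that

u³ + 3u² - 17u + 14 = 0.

Possible rational roots are divisors of 14. Testing u = 2 gives 0, so (u - 2) is a factor.
Divide: u³ + 3u² - 17u + 14 = (u - 2)(u² + 5u - 7).
Apply the quadratic formula to u² + 5u - 7 = 0: u = (-5 ± √53)/2, i.e. u ≈ 1.1401 or u ≈ -6.1401.

u = -6.1401 or u = 1.1401 or u = 2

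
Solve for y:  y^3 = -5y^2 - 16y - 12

Rearrange: y^3 + 5y^2 + 16y + 12 = 0.
Possible rational roots are divisors of 12. Testing y = -1 gives 0, so (y + 1) is a factor.
Divide: y^3 + 5y^2 + 16y + 12 = (y + 1)(y^2 + 4y + 12).
The quadratic y^2 + 4y + 12 has discriminant -32 < 0, so no further real roots.

y = -1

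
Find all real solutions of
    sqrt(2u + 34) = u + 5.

u = 1

Square both sides: 2u + 34 = (u + 5)^2.
Expand and rearrange: u^2 + 8u - 9 = 0.
Solving gives u = 1 or u = -9.
Check each candidate in the original equation:
  u = 1: sqrt(36) = 6, while u + 5 = 6 — valid.
  u = -9: sqrt(16) = 4, while u + 5 = -4 — extraneous.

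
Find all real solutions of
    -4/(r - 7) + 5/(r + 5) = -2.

Multiply both sides by (r - 7)(r + 5):
-4(r + 5) + 5(r - 7) = -2(r - 7)(r + 5).
Expand and collect terms: -2r² + 3r + 125 = 0.
By the quadratic formula, r = (-3 ± √1009) / -4, so r ≈ -7.1912 or r ≈ 8.6912.
Neither value makes a denominator zero (r ≠ 7, r ≠ -5), so both are valid.

r = -7.1912 or r = 8.6912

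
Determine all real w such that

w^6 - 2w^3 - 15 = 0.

w = -1.4422 or w = 1.71

Let u = w^3. The equation becomes u^2 - 2u - 15 = 0.
Factor: (u + 3)(u - 5) = 0, so u = -3 or u = 5.
w^3 = -3 gives w = -(3)^(1/3) ~= -1.4422.
w^3 = 5 gives w = (5)^(1/3) ~= 1.71.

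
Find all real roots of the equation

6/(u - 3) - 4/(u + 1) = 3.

u = -1.9496 or u = 4.6163

Multiply both sides by (u - 3)(u + 1):
6(u + 1) - 4(u - 3) = 3(u - 3)(u + 1).
Expand and collect terms: 3u² - 8u - 27 = 0.
By the quadratic formula, u = (8 ± √388) / 6, so u ≈ 4.6163 or u ≈ -1.9496.
Neither value makes a denominator zero (u ≠ 3, u ≠ -1), so both are valid.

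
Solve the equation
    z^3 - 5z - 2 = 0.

z = -2 or z = -0.4142 or z = 2.4142

Possible rational roots are divisors of -2. Testing z = -2 gives 0, so (z + 2) is a factor.
Divide: z^3 - 5z - 2 = (z + 2)(z^2 - 2z - 1).
Apply the quadratic formula to z^2 - 2z - 1 = 0: z = (2 +/- sqrt(8))/2, i.e. z ~= 2.4142 or z ~= -0.4142.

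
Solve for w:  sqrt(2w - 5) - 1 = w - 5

w = 7

Isolate the radical: sqrt(2w - 5) = w - 4.
Square both sides: 2w - 5 = (w - 4)^2.
Expand and rearrange: w^2 - 10w + 21 = 0.
Solving gives w = 7 or w = 3.
Check each candidate in the original equation:
  w = 7: sqrt(9) = 3, while w - 4 = 3 — valid.
  w = 3: sqrt(1) = 1, while w - 4 = -1 — extraneous.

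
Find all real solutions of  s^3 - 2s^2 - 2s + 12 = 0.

Possible rational roots are divisors of 12. Testing s = -2 gives 0, so (s + 2) is a factor.
Divide: s^3 - 2s^2 - 2s + 12 = (s + 2)(s^2 - 4s + 6).
The quadratic s^2 - 4s + 6 has discriminant -8 < 0, so no further real roots.

s = -2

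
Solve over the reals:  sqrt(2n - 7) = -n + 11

n = 8

Square both sides: 2n - 7 = (-n + 11)^2.
Expand and rearrange: n^2 - 24n + 128 = 0.
Solving gives n = 16 or n = 8.
Check each candidate in the original equation:
  n = 16: sqrt(25) = 5, while -n + 11 = -5 — extraneous.
  n = 8: sqrt(9) = 3, while -n + 11 = 3 — valid.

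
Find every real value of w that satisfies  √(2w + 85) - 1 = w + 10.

w = -2

Isolate the radical: √(2w + 85) = w + 11.
Square both sides: 2w + 85 = (w + 11)².
Expand and rearrange: w² + 20w + 36 = 0.
Solving gives w = -2 or w = -18.
Check each candidate in the original equation:
  w = -2: √(81) = 9, while w + 11 = 9 — valid.
  w = -18: √(49) = 7, while w + 11 = -7 — extraneous.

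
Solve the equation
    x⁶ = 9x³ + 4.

Let u = x³. The equation becomes u² - 9u - 4 = 0.
By the quadratic formula, u = 9/2 + √(97)/2 or u = 9/2 - √(97)/2.
x³ = 9/2 + √(97)/2 gives x = ∛(9/2 + √(97)/2) ≈ 2.1123.
x³ = 9/2 - √(97)/2 gives x = -∛(-9/2 + √(97)/2) ≈ -0.7515.

x = -0.7515 or x = 2.1123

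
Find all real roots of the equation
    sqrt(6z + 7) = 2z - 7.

Square both sides: 6z + 7 = (2z - 7)^2.
Expand and rearrange: 4z^2 - 34z + 42 = 0.
Solving gives z = 7 or z = 1.5.
Check each candidate in the original equation:
  z = 7: sqrt(49) = 7, while 2z - 7 = 7 — valid.
  z = 1.5: sqrt(16) = 4, while 2z - 7 = -4 — extraneous.

z = 7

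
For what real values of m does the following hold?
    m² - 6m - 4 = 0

Discriminant: (-6)² − 4·1·(-4) = 52.
Quadratic formula: m = (6 ± √52) / 2.
So m = 3 + √(13) ≈ 6.6056 or m = 3 - √(13) ≈ -0.6056.

m = -0.6056 or m = 6.6056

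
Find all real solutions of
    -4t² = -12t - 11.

t = -0.7361 or t = 3.7361

Rearrange to standard form: -4t² + 12t + 11 = 0.
Discriminant: (12)² − 4·(-4)·11 = 320.
Quadratic formula: t = (-12 ± √320) / (-8).
So t = 3/2 - √(5) ≈ -0.7361 or t = 3/2 + √(5) ≈ 3.7361.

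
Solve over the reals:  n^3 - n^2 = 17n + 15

n = -3 or n = -1 or n = 5

Rearrange: n^3 - n^2 - 17n - 15 = 0.
Possible rational roots are divisors of -15. Testing n = 5 gives 0, so (n - 5) is a factor.
Divide: n^3 - n^2 - 17n - 15 = (n - 5)(n^2 + 4n + 3).
Factor the quadratic: n = -1 or n = -3.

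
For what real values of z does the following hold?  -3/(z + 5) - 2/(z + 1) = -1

Multiply both sides by (z + 5)(z + 1):
-3(z + 1) - 2(z + 5) = -(z + 5)(z + 1).
Expand and collect terms: -z² - z + 8 = 0.
By the quadratic formula, z = (1 ± √33) / -2, so z ≈ -3.3723 or z ≈ 2.3723.
Neither value makes a denominator zero (z ≠ -5, z ≠ -1), so both are valid.

z = -3.3723 or z = 2.3723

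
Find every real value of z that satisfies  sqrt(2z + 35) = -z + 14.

Square both sides: 2z + 35 = (-z + 14)^2.
Expand and rearrange: z^2 - 30z + 161 = 0.
Solving gives z = 23 or z = 7.
Check each candidate in the original equation:
  z = 23: sqrt(81) = 9, while -z + 14 = -9 — extraneous.
  z = 7: sqrt(49) = 7, while -z + 14 = 7 — valid.

z = 7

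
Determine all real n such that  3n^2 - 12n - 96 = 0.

n = -4 or n = 8

Factor: 3(n + 4)(n - 8) = 0.
So n = -4 or n = 8.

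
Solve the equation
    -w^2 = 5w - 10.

w = -6.5311 or w = 1.5311

Rearrange to standard form: -w^2 - 5w + 10 = 0.
Discriminant: (-5)^2 - 4*(-1)*10 = 65.
Quadratic formula: w = (5 +/- sqrt(65)) / (-2).
So w = -sqrt(65)/2 - 5/2 ~= -6.5311 or w = -5/2 + sqrt(65)/2 ~= 1.5311.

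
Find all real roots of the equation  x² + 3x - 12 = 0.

x = -5.2749 or x = 2.2749

Discriminant: (3)² − 4·1·(-12) = 57.
Quadratic formula: x = (-3 ± √57) / 2.
So x = -3/2 + √(57)/2 ≈ 2.2749 or x = -√(57)/2 - 3/2 ≈ -5.2749.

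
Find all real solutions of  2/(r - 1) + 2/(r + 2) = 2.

r = -1.3028 or r = 2.3028

Multiply both sides by (r - 1)(r + 2):
2(r + 2) + 2(r - 1) = 2(r - 1)(r + 2).
Expand and collect terms: 2r² - 2r - 6 = 0.
By the quadratic formula, r = (2 ± √52) / 4, so r ≈ 2.3028 or r ≈ -1.3028.
Neither value makes a denominator zero (r ≠ 1, r ≠ -2), so both are valid.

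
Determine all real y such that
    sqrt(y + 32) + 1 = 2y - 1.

Isolate the radical: sqrt(y + 32) = 2y - 2.
Square both sides: y + 32 = (2y - 2)^2.
Expand and rearrange: 4y^2 - 9y - 28 = 0.
Solving gives y = 4 or y = -1.75.
Check each candidate in the original equation:
  y = 4: sqrt(36) = 6, while 2y - 2 = 6 — valid.
  y = -1.75: sqrt(30.25) = 5.5, while 2y - 2 = -5.5 — extraneous.

y = 4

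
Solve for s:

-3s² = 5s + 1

s = -1.4343 or s = -0.2324

Rearrange to standard form: -3s² - 5s - 1 = 0.
Discriminant: (-5)² − 4·(-3)·(-1) = 13.
Quadratic formula: s = (5 ± √13) / (-6).
So s = -5/6 - √(13)/6 ≈ -1.4343 or s = -5/6 + √(13)/6 ≈ -0.2324.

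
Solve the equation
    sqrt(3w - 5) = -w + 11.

w = 7

Square both sides: 3w - 5 = (-w + 11)^2.
Expand and rearrange: w^2 - 25w + 126 = 0.
Solving gives w = 18 or w = 7.
Check each candidate in the original equation:
  w = 18: sqrt(49) = 7, while -w + 11 = -7 — extraneous.
  w = 7: sqrt(16) = 4, while -w + 11 = 4 — valid.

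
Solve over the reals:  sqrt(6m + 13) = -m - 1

m = -2

Square both sides: 6m + 13 = (-m - 1)^2.
Expand and rearrange: m^2 - 4m - 12 = 0.
Solving gives m = 6 or m = -2.
Check each candidate in the original equation:
  m = 6: sqrt(49) = 7, while -m - 1 = -7 — extraneous.
  m = -2: sqrt(1) = 1, while -m - 1 = 1 — valid.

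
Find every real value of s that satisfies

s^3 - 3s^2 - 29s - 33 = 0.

Possible rational roots are divisors of -33. Testing s = -3 gives 0, so (s + 3) is a factor.
Divide: s^3 - 3s^2 - 29s - 33 = (s + 3)(s^2 - 6s - 11).
Apply the quadratic formula to s^2 - 6s - 11 = 0: s = (6 +/- sqrt(80))/2, i.e. s ~= 7.4721 or s ~= -1.4721.

s = -3 or s = -1.4721 or s = 7.4721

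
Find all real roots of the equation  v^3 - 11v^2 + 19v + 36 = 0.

v = -1.1098 or v = 4 or v = 8.1098

Possible rational roots are divisors of 36. Testing v = 4 gives 0, so (v - 4) is a factor.
Divide: v^3 - 11v^2 + 19v + 36 = (v - 4)(v^2 - 7v - 9).
Apply the quadratic formula to v^2 - 7v - 9 = 0: v = (7 +/- sqrt(85))/2, i.e. v ~= 8.1098 or v ~= -1.1098.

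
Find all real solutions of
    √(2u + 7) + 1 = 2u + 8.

Isolate the radical: √(2u + 7) = 2u + 7.
Square both sides: 2u + 7 = (2u + 7)².
Expand and rearrange: 4u² + 26u + 42 = 0.
Solving gives u = -3 or u = -3.5.
Check each candidate in the original equation:
  u = -3: √(1) = 1, while 2u + 7 = 1 — valid.
  u = -3.5: √(0) = 0, while 2u + 7 = 0 — valid.

u = -3.5 or u = -3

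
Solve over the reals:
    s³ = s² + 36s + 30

Rearrange: s³ - s² - 36s - 30 = 0.
Possible rational roots are divisors of -30. Testing s = -5 gives 0, so (s + 5) is a factor.
Divide: s³ - s² - 36s - 30 = (s + 5)(s² - 6s - 6).
Apply the quadratic formula to s² - 6s - 6 = 0: s = (6 ± √60)/2, i.e. s ≈ 6.873 or s ≈ -0.873.

s = -5 or s = -0.873 or s = 6.873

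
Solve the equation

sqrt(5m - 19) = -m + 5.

Square both sides: 5m - 19 = (-m + 5)^2.
Expand and rearrange: m^2 - 15m + 44 = 0.
Solving gives m = 11 or m = 4.
Check each candidate in the original equation:
  m = 11: sqrt(36) = 6, while -m + 5 = -6 — extraneous.
  m = 4: sqrt(1) = 1, while -m + 5 = 1 — valid.

m = 4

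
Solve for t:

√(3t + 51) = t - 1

t = 10

Square both sides: 3t + 51 = (t - 1)².
Expand and rearrange: t² - 5t - 50 = 0.
Solving gives t = 10 or t = -5.
Check each candidate in the original equation:
  t = 10: √(81) = 9, while t - 1 = 9 — valid.
  t = -5: √(36) = 6, while t - 1 = -6 — extraneous.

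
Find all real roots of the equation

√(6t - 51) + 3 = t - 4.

Isolate the radical: √(6t - 51) = t - 7.
Square both sides: 6t - 51 = (t - 7)².
Expand and rearrange: t² - 20t + 100 = 0.
This gives the repeated root t = 10.
Check in the original equation:
  t = 10: √(9) = 3, while t - 7 = 3 — valid.

t = 10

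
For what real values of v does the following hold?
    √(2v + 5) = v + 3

Square both sides: 2v + 5 = (v + 3)².
Expand and rearrange: v² + 4v + 4 = 0.
This gives the repeated root v = -2.
Check in the original equation:
  v = -2: √(1) = 1, while v + 3 = 1 — valid.

v = -2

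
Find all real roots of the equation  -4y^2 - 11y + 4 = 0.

y = -3.0752 or y = 0.3252

Discriminant: (-11)^2 - 4*(-4)*4 = 185.
Quadratic formula: y = (11 +/- sqrt(185)) / (-8).
So y = -sqrt(185)/8 - 11/8 ~= -3.0752 or y = -11/8 + sqrt(185)/8 ~= 0.3252.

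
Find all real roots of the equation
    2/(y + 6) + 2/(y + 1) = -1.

Multiply both sides by (y + 6)(y + 1):
2(y + 1) + 2(y + 6) = -(y + 6)(y + 1).
Expand and collect terms: -y^2 - 11y - 20 = 0.
By the quadratic formula, y = (11 +/- sqrt(41)) / -2, so y ~= -8.7016 or y ~= -2.2984.
Neither value makes a denominator zero (y != -6, y != -1), so both are valid.

y = -8.7016 or y = -2.2984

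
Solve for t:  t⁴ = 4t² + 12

t = -2.4495 or t = 2.4495

Let u = t². The equation becomes u² - 4u - 12 = 0.
Factor: (u + 2)(u - 6) = 0, so u = -2 or u = 6.
t² = -2 < 0 has no real solution.
t² = 6 gives t = ±√(6) ≈ ±2.4495.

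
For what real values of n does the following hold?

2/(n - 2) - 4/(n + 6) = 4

Multiply both sides by (n - 2)(n + 6):
2(n + 6) - 4(n - 2) = 4(n - 2)(n + 6).
Expand and collect terms: 4n² + 18n - 68 = 0.
By the quadratic formula, n = (-18 ± √1412) / 8, so n ≈ 2.4471 or n ≈ -6.9471.
Neither value makes a denominator zero (n ≠ 2, n ≠ -6), so both are valid.

n = -6.9471 or n = 2.4471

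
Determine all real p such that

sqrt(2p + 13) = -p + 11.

Square both sides: 2p + 13 = (-p + 11)^2.
Expand and rearrange: p^2 - 24p + 108 = 0.
Solving gives p = 18 or p = 6.
Check each candidate in the original equation:
  p = 18: sqrt(49) = 7, while -p + 11 = -7 — extraneous.
  p = 6: sqrt(25) = 5, while -p + 11 = 5 — valid.

p = 6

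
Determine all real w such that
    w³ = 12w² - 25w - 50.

Rearrange: w³ - 12w² + 25w + 50 = 0.
Possible rational roots are divisors of 50. Testing w = 5 gives 0, so (w - 5) is a factor.
Divide: w³ - 12w² + 25w + 50 = (w - 5)(w² - 7w - 10).
Apply the quadratic formula to w² - 7w - 10 = 0: w = (7 ± √89)/2, i.e. w ≈ 8.217 or w ≈ -1.217.

w = -1.217 or w = 5 or w = 8.217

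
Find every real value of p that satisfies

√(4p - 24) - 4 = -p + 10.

p = 10

Isolate the radical: √(4p - 24) = -p + 14.
Square both sides: 4p - 24 = (-p + 14)².
Expand and rearrange: p² - 32p + 220 = 0.
Solving gives p = 22 or p = 10.
Check each candidate in the original equation:
  p = 22: √(64) = 8, while -p + 14 = -8 — extraneous.
  p = 10: √(16) = 4, while -p + 14 = 4 — valid.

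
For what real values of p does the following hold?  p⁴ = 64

Let u = p². The equation becomes u² - 64 = 0.
Factor: (u - 8)(u + 8) = 0, so u = 8 or u = -8.
p² = 8 gives p = ±2·√(2) ≈ ±2.8284.
p² = -8 < 0 has no real solution.

p = -2.8284 or p = 2.8284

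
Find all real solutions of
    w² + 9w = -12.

w = -7.3723 or w = -1.6277

Rearrange to standard form: w² + 9w + 12 = 0.
Discriminant: (9)² − 4·1·12 = 33.
Quadratic formula: w = (-9 ± √33) / 2.
So w = -9/2 + √(33)/2 ≈ -1.6277 or w = -9/2 - √(33)/2 ≈ -7.3723.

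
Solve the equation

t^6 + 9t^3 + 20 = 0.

Let u = t^3. The equation becomes u^2 + 9u + 20 = 0.
Factor: (u + 5)(u + 4) = 0, so u = -5 or u = -4.
t^3 = -5 gives t = -(5)^(1/3) ~= -1.71.
t^3 = -4 gives t = -(4)^(1/3) ~= -1.5874.

t = -1.71 or t = -1.5874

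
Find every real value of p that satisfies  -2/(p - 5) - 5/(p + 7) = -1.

p = -3 or p = 8

Multiply both sides by (p - 5)(p + 7):
-2(p + 7) - 5(p - 5) = -(p - 5)(p + 7).
Expand and collect terms: -p² + 5p + 24 = 0.
Factor or apply the quadratic formula: p = -3 or p = 8.
Neither value makes a denominator zero (p ≠ 5, p ≠ -7), so both are valid.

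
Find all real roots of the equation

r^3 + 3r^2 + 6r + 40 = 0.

r = -4

Possible rational roots are divisors of 40. Testing r = -4 gives 0, so (r + 4) is a factor.
Divide: r^3 + 3r^2 + 6r + 40 = (r + 4)(r^2 - r + 10).
The quadratic r^2 - r + 10 has discriminant -39 < 0, so no further real roots.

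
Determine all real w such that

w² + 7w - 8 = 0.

Factor: (w - 1)(w + 8) = 0.
So w = 1 or w = -8.

w = -8 or w = 1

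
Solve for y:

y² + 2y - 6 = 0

Discriminant: (2)² − 4·1·(-6) = 28.
Quadratic formula: y = (-2 ± √28) / 2.
So y = -1 + √(7) ≈ 1.6458 or y = -√(7) - 1 ≈ -3.6458.

y = -3.6458 or y = 1.6458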